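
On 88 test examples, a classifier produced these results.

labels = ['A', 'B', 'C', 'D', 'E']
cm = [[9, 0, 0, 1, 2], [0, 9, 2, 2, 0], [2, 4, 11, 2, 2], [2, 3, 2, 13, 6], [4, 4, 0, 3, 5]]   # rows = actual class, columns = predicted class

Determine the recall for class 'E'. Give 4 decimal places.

recall = TP/(TP+FN).
E: TP=5, FN=4+4+0+3=11 → 5/16 = 0.31250

0.3125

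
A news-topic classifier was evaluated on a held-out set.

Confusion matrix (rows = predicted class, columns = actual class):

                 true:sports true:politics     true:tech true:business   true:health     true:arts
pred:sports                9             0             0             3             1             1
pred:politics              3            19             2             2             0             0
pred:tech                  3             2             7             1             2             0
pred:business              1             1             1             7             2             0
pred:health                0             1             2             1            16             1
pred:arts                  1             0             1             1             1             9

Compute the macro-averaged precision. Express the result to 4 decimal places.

0.6463

Per-class precision (TP/(TP+FP)):
  sports: TP=9, FP=0+0+3+1+1=5 → 9/14 = 0.64286
  politics: TP=19, FP=3+2+2+0+0=7 → 19/26 = 0.73077
  tech: TP=7, FP=3+2+1+2+0=8 → 7/15 = 0.46667
  business: TP=7, FP=1+1+1+2+0=5 → 7/12 = 0.58333
  health: TP=16, FP=0+1+2+1+1=5 → 16/21 = 0.76190
  arts: TP=9, FP=1+0+1+1+1=4 → 9/13 = 0.69231
Macro-precision = mean = (0.64286 + 0.73077 + 0.46667 + 0.58333 + 0.76190 + 0.69231) / 6 = 0.6463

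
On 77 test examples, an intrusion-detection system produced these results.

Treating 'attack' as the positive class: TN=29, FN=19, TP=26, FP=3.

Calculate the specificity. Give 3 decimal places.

0.906

Specificity = TN/(TN+FP) = 29/(29+3) = 0.906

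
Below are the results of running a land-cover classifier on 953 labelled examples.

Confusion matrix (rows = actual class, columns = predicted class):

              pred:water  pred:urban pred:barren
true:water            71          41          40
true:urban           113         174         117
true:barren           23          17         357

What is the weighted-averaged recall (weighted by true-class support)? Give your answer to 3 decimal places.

0.632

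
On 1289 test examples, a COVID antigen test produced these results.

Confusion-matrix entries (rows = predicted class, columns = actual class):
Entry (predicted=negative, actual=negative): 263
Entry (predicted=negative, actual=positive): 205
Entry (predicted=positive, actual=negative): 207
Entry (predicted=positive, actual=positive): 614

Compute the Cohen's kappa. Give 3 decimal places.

0.310

Observed agreement pₒ = trace/N = 877/1289 = 0.6804
Expected agreement pₑ = Σ (rowᵢ·colᵢ)/N² = (470·468 + 819·821)/1289² = 0.5371
κ = (pₒ − pₑ)/(1 − pₑ) = (0.6804 − 0.5371)/(1 − 0.5371) = 0.310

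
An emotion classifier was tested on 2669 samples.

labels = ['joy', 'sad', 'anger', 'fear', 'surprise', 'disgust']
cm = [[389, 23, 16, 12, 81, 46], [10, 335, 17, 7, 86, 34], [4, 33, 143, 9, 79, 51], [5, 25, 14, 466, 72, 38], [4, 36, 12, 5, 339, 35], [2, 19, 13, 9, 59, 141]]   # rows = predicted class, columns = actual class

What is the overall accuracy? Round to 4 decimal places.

Accuracy = trace / total = (389+335+143+466+339+141=1813) / 2669 = 1813/2669 = 0.6793

0.6793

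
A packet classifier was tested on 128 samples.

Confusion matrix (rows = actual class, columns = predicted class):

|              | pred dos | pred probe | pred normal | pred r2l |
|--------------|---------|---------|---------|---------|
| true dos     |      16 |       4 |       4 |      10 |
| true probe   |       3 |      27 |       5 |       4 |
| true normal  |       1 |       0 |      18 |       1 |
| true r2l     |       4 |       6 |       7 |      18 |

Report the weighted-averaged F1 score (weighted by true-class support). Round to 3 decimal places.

Per-class F1 score (2·TP/(2·TP+FP+FN)):
  dos: TP=16, FP=3+1+4=8, FN=4+4+10=18 → 32/58 = 0.5517
  probe: TP=27, FP=4+0+6=10, FN=3+5+4=12 → 54/76 = 0.7105
  normal: TP=18, FP=4+5+7=16, FN=1+0+1=2 → 36/54 = 0.6667
  r2l: TP=18, FP=10+4+1=15, FN=4+6+7=17 → 36/68 = 0.5294
Weighted-F1 score = Σ (supportᵢ/N)·F1 scoreᵢ with N=128: (34/128)·0.5517 + (39/128)·0.7105 + (20/128)·0.6667 + (35/128)·0.5294 = 0.612

0.612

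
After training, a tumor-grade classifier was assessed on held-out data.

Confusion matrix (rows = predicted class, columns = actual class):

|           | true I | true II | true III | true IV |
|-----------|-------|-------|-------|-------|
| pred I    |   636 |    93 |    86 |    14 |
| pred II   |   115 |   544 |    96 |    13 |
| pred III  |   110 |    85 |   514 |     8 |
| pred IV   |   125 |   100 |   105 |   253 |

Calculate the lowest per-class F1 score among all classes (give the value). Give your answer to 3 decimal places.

Per-class F1 score (2·TP/(2·TP+FP+FN)):
  I: TP=636, FP=93+86+14=193, FN=115+110+125=350 → 1272/1815 = 0.7008
  II: TP=544, FP=115+96+13=224, FN=93+85+100=278 → 1088/1590 = 0.6843
  III: TP=514, FP=110+85+8=203, FN=86+96+105=287 → 1028/1518 = 0.6772
  IV: TP=253, FP=125+100+105=330, FN=14+13+8=35 → 506/871 = 0.5809
Lowest is class 'IV' with F1 score = 0.581.

0.581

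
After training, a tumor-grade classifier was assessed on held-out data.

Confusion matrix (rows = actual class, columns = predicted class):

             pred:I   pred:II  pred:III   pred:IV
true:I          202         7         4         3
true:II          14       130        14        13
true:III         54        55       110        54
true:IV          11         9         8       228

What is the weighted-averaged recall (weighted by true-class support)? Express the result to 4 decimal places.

Per-class recall (TP/(TP+FN)):
  I: TP=202, FN=7+4+3=14 → 202/216 = 0.93519
  II: TP=130, FN=14+14+13=41 → 130/171 = 0.76023
  III: TP=110, FN=54+55+54=163 → 110/273 = 0.40293
  IV: TP=228, FN=11+9+8=28 → 228/256 = 0.89063
Weighted-recall = Σ (supportᵢ/N)·recallᵢ with N=916: (216/916)·0.93519 + (171/916)·0.76023 + (273/916)·0.40293 + (256/916)·0.89063 = 0.7314

0.7314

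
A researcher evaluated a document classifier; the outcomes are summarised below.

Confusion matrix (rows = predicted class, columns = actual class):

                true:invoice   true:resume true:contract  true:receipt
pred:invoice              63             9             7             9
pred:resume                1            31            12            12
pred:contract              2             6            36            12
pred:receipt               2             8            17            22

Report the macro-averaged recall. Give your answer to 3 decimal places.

Per-class recall (TP/(TP+FN)):
  invoice: TP=63, FN=1+2+2=5 → 63/68 = 0.9265
  resume: TP=31, FN=9+6+8=23 → 31/54 = 0.5741
  contract: TP=36, FN=7+12+17=36 → 36/72 = 0.5000
  receipt: TP=22, FN=9+12+12=33 → 22/55 = 0.4000
Macro-recall = mean = (0.9265 + 0.5741 + 0.5000 + 0.4000) / 4 = 0.600

0.600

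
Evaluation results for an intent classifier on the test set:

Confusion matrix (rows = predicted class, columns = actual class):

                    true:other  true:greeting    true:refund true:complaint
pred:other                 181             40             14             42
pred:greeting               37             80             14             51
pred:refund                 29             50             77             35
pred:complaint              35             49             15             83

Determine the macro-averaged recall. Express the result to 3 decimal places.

0.511

Per-class recall (TP/(TP+FN)):
  other: TP=181, FN=37+29+35=101 → 181/282 = 0.6418
  greeting: TP=80, FN=40+50+49=139 → 80/219 = 0.3653
  refund: TP=77, FN=14+14+15=43 → 77/120 = 0.6417
  complaint: TP=83, FN=42+51+35=128 → 83/211 = 0.3934
Macro-recall = mean = (0.6418 + 0.3653 + 0.6417 + 0.3934) / 4 = 0.511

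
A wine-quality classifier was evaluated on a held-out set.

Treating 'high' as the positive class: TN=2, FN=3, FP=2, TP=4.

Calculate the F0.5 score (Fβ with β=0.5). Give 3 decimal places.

0.645

Fβ = (1+β²)·TP / ((1+β²)·TP + β²·FN + FP), with β²=1/4
= 1.25·4 / (1.25·4 + 0.25·3 + 2) = 0.645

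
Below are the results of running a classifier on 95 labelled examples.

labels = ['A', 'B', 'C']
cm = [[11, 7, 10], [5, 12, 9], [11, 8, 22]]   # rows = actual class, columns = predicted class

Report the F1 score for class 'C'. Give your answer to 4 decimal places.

Take TP from the diagonal, FP from the rest of the 'C' prediction marginal, FN from the rest of the 'C' actual marginal.
F1 score = 2·TP/(2·TP+FP+FN).
C: TP=22, FP=10+9=19, FN=11+8=19 → 44/82 = 0.53659

0.5366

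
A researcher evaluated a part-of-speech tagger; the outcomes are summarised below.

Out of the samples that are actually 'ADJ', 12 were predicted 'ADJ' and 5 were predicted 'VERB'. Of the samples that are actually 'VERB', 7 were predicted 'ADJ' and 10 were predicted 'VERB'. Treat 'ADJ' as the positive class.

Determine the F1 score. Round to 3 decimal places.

0.667

Precision = TP/(TP+FP) = 12/19 = 0.6316
Recall = TP/(TP+FN) = 12/17 = 0.7059
F1 = 2·TP/(2·TP+FP+FN) = 24/36 = 0.667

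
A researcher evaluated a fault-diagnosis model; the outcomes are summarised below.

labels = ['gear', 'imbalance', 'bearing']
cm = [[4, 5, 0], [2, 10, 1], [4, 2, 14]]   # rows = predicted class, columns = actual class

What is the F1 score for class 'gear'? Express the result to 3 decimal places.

Take TP from the diagonal, FP from the rest of the 'gear' prediction marginal, FN from the rest of the 'gear' actual marginal.
F1 score = 2·TP/(2·TP+FP+FN).
gear: TP=4, FP=5+0=5, FN=2+4=6 → 8/19 = 0.4211

0.421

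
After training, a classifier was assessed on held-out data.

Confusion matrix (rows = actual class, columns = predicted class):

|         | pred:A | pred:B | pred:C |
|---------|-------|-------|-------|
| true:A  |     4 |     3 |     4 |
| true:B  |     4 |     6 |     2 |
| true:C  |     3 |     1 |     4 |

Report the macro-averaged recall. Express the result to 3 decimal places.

Per-class recall (TP/(TP+FN)):
  A: TP=4, FN=3+4=7 → 4/11 = 0.3636
  B: TP=6, FN=4+2=6 → 6/12 = 0.5000
  C: TP=4, FN=3+1=4 → 4/8 = 0.5000
Macro-recall = mean = (0.3636 + 0.5000 + 0.5000) / 3 = 0.455

0.455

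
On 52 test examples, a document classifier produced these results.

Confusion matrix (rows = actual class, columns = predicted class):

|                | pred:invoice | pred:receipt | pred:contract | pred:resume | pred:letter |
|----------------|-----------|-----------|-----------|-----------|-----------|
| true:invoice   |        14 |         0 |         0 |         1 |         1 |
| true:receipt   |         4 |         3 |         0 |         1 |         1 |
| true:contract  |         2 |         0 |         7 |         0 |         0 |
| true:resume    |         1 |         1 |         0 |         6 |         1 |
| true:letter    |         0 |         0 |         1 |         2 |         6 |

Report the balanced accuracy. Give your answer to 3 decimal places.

0.664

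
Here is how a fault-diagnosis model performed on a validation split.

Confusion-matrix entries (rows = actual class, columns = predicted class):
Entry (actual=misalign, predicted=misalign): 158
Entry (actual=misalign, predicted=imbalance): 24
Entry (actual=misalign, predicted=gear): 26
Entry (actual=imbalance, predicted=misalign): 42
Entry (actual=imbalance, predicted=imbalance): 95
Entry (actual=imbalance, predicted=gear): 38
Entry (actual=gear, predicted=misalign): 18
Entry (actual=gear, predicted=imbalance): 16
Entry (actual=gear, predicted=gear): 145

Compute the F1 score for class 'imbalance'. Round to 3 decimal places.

0.613

F1 score = 2·TP/(2·TP+FP+FN).
imbalance: TP=95, FP=24+16=40, FN=42+38=80 → 190/310 = 0.6129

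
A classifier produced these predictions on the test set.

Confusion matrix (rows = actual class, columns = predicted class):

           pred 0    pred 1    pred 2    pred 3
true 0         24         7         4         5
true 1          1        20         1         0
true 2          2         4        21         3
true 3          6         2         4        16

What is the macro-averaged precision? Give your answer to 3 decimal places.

Per-class precision (TP/(TP+FP)):
  0: TP=24, FP=1+2+6=9 → 24/33 = 0.7273
  1: TP=20, FP=7+4+2=13 → 20/33 = 0.6061
  2: TP=21, FP=4+1+4=9 → 21/30 = 0.7000
  3: TP=16, FP=5+0+3=8 → 16/24 = 0.6667
Macro-precision = mean = (0.7273 + 0.6061 + 0.7000 + 0.6667) / 4 = 0.675

0.675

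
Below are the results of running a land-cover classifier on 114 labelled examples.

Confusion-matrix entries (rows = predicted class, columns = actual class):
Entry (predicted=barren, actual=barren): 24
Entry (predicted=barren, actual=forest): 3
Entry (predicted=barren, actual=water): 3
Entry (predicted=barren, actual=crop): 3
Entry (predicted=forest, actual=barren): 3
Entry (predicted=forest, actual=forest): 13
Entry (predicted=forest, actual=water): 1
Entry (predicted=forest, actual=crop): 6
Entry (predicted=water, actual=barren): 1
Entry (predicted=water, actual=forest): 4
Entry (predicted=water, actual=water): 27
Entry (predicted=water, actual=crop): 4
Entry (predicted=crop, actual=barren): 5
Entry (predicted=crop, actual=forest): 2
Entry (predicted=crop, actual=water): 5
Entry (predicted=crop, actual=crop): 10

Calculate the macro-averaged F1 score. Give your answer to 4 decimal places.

Per-class F1 score (2·TP/(2·TP+FP+FN)):
  barren: TP=24, FP=3+3+3=9, FN=3+1+5=9 → 48/66 = 0.72727
  forest: TP=13, FP=3+1+6=10, FN=3+4+2=9 → 26/45 = 0.57778
  water: TP=27, FP=1+4+4=9, FN=3+1+5=9 → 54/72 = 0.75000
  crop: TP=10, FP=5+2+5=12, FN=3+6+4=13 → 20/45 = 0.44444
Macro-F1 score = mean = (0.72727 + 0.57778 + 0.75000 + 0.44444) / 4 = 0.6249

0.6249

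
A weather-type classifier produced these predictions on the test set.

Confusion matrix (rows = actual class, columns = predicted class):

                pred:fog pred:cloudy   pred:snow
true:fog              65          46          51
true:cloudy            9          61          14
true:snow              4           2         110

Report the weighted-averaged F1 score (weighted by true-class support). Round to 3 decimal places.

Per-class F1 score (2·TP/(2·TP+FP+FN)):
  fog: TP=65, FP=9+4=13, FN=46+51=97 → 130/240 = 0.5417
  cloudy: TP=61, FP=46+2=48, FN=9+14=23 → 122/193 = 0.6321
  snow: TP=110, FP=51+14=65, FN=4+2=6 → 220/291 = 0.7560
Weighted-F1 score = Σ (supportᵢ/N)·F1 scoreᵢ with N=362: (162/362)·0.5417 + (84/362)·0.6321 + (116/362)·0.7560 = 0.631

0.631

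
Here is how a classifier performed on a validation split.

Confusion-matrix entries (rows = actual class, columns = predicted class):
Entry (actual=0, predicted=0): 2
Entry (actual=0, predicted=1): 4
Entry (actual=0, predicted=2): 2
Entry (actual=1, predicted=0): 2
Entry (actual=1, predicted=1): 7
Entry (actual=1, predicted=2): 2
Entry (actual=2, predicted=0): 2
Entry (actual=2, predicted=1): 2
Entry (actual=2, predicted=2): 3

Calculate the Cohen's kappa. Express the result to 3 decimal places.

0.165

Observed agreement pₒ = trace/N = 12/26 = 0.4615
Expected agreement pₑ = Σ (rowᵢ·colᵢ)/N² = (8·6 + 11·13 + 7·7)/26² = 0.3550
κ = (pₒ − pₑ)/(1 − pₑ) = (0.4615 − 0.3550)/(1 − 0.3550) = 0.165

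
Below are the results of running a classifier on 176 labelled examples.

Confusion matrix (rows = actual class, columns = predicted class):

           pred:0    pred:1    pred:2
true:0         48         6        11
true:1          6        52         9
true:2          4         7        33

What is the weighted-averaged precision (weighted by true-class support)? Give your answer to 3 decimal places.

Per-class precision (TP/(TP+FP)):
  0: TP=48, FP=6+4=10 → 48/58 = 0.8276
  1: TP=52, FP=6+7=13 → 52/65 = 0.8000
  2: TP=33, FP=11+9=20 → 33/53 = 0.6226
Weighted-precision = Σ (supportᵢ/N)·precisionᵢ with N=176: (65/176)·0.8276 + (67/176)·0.8000 + (44/176)·0.6226 = 0.766

0.766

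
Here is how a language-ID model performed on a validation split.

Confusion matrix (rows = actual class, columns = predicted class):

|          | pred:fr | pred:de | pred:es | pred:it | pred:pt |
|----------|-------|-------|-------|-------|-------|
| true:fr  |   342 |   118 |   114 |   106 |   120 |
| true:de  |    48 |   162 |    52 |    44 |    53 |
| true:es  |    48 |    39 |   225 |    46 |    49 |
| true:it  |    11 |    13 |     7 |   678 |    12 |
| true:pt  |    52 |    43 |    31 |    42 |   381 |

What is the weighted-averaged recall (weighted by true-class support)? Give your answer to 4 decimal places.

Per-class recall (TP/(TP+FN)):
  fr: TP=342, FN=118+114+106+120=458 → 342/800 = 0.42750
  de: TP=162, FN=48+52+44+53=197 → 162/359 = 0.45125
  es: TP=225, FN=48+39+46+49=182 → 225/407 = 0.55283
  it: TP=678, FN=11+13+7+12=43 → 678/721 = 0.94036
  pt: TP=381, FN=52+43+31+42=168 → 381/549 = 0.69399
Weighted-recall = Σ (supportᵢ/N)·recallᵢ with N=2836: (800/2836)·0.42750 + (359/2836)·0.45125 + (407/2836)·0.55283 + (721/2836)·0.94036 + (549/2836)·0.69399 = 0.6305

0.6305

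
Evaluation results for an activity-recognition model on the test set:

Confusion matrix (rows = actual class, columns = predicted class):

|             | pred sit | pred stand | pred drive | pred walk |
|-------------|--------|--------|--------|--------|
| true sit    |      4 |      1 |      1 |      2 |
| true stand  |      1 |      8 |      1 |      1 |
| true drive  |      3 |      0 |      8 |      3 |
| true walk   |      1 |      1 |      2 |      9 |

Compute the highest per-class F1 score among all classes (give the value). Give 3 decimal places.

Per-class F1 score (2·TP/(2·TP+FP+FN)):
  sit: TP=4, FP=1+3+1=5, FN=1+1+2=4 → 8/17 = 0.4706
  stand: TP=8, FP=1+0+1=2, FN=1+1+1=3 → 16/21 = 0.7619
  drive: TP=8, FP=1+1+2=4, FN=3+0+3=6 → 16/26 = 0.6154
  walk: TP=9, FP=2+1+3=6, FN=1+1+2=4 → 18/28 = 0.6429
Highest is class 'stand' with F1 score = 0.762.

0.762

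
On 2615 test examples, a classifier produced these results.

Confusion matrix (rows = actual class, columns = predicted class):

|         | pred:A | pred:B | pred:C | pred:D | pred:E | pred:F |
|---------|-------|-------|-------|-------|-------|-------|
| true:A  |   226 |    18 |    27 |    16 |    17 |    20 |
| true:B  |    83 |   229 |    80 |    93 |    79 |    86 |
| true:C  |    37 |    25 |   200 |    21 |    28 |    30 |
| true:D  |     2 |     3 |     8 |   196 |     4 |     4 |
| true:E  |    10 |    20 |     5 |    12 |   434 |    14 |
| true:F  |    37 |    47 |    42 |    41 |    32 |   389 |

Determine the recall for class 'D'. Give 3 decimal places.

recall = TP/(TP+FN).
D: TP=196, FN=2+3+8+4+4=21 → 196/217 = 0.9032

0.903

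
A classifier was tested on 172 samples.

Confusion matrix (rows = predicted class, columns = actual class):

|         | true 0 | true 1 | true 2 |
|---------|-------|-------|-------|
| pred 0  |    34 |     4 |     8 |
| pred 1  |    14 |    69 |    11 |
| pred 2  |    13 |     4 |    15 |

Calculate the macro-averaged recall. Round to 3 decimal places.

0.632

Per-class recall (TP/(TP+FN)):
  0: TP=34, FN=14+13=27 → 34/61 = 0.5574
  1: TP=69, FN=4+4=8 → 69/77 = 0.8961
  2: TP=15, FN=8+11=19 → 15/34 = 0.4412
Macro-recall = mean = (0.5574 + 0.8961 + 0.4412) / 3 = 0.632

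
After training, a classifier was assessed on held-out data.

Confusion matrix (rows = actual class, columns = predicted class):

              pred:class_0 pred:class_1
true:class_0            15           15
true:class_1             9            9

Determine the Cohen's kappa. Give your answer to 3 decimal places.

Observed agreement pₒ = trace/N = 24/48 = 0.5000
Expected agreement pₑ = Σ (rowᵢ·colᵢ)/N² = (30·24 + 18·24)/48² = 0.5000
κ = (pₒ − pₑ)/(1 − pₑ) = (0.5000 − 0.5000)/(1 − 0.5000) = 0.000

0.000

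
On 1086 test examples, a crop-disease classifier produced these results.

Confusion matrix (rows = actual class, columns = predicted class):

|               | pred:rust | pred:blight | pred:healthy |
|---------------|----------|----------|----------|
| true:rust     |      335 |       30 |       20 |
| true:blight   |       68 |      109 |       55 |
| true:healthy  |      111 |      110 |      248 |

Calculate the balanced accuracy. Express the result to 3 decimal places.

Balanced accuracy = mean of per-class recall.
  rust: recall = 335/385 = 0.8701
  blight: recall = 109/232 = 0.4698
  healthy: recall = 248/469 = 0.5288
Mean = (0.8701 + 0.4698 + 0.5288) / 3 = 0.623

0.623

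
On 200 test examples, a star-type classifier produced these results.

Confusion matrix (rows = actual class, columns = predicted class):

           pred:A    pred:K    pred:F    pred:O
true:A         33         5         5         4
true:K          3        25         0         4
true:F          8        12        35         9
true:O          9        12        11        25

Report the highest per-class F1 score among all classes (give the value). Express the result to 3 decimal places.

0.660

Per-class F1 score (2·TP/(2·TP+FP+FN)):
  A: TP=33, FP=3+8+9=20, FN=5+5+4=14 → 66/100 = 0.6600
  K: TP=25, FP=5+12+12=29, FN=3+0+4=7 → 50/86 = 0.5814
  F: TP=35, FP=5+0+11=16, FN=8+12+9=29 → 70/115 = 0.6087
  O: TP=25, FP=4+4+9=17, FN=9+12+11=32 → 50/99 = 0.5051
Highest is class 'A' with F1 score = 0.660.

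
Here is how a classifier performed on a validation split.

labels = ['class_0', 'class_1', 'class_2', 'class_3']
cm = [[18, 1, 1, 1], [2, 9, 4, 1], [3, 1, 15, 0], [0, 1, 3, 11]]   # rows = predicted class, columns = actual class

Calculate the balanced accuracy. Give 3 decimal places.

0.758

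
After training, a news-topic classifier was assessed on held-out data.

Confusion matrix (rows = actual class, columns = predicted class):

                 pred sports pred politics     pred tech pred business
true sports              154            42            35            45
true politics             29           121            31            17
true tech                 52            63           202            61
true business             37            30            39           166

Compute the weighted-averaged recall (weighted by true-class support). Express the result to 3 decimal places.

0.572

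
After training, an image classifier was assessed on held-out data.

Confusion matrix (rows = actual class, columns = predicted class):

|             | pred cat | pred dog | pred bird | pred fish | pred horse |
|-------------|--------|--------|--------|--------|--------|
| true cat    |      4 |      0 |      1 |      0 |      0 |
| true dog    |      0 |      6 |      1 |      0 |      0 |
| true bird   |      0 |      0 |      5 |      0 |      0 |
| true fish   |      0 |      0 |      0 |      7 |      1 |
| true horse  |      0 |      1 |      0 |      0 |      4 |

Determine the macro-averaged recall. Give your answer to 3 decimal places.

Per-class recall (TP/(TP+FN)):
  cat: TP=4, FN=0+1+0+0=1 → 4/5 = 0.8000
  dog: TP=6, FN=0+1+0+0=1 → 6/7 = 0.8571
  bird: TP=5, FN=0+0+0+0=0 → 5/5 = 1.0000
  fish: TP=7, FN=0+0+0+1=1 → 7/8 = 0.8750
  horse: TP=4, FN=0+1+0+0=1 → 4/5 = 0.8000
Macro-recall = mean = (0.8000 + 0.8571 + 1.0000 + 0.8750 + 0.8000) / 5 = 0.866

0.866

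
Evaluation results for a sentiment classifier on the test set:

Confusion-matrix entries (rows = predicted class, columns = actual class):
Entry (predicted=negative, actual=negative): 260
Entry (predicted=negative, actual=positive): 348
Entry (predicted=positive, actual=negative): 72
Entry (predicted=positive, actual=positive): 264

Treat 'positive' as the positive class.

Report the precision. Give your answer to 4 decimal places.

Precision = TP/(TP+FP) = 264/(264+72) = 264/336 = 0.7857

0.7857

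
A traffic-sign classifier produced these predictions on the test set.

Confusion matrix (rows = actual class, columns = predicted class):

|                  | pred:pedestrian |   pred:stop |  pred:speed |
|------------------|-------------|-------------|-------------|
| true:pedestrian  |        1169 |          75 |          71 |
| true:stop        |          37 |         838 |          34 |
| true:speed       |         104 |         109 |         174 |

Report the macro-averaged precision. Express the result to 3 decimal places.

0.779

Per-class precision (TP/(TP+FP)):
  pedestrian: TP=1169, FP=37+104=141 → 1169/1310 = 0.8924
  stop: TP=838, FP=75+109=184 → 838/1022 = 0.8200
  speed: TP=174, FP=71+34=105 → 174/279 = 0.6237
Macro-precision = mean = (0.8924 + 0.8200 + 0.6237) / 3 = 0.779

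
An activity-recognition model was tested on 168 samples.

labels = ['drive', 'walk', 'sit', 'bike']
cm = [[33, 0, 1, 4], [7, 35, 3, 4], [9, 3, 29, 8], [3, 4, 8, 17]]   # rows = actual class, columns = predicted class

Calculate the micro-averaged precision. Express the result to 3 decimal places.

0.679

Micro-averaging pools counts across classes: ΣTP=114, ΣFP=54, ΣFN=54.
Micro-precision = TP/(TP+FP) on pooled counts = 0.679 (equals overall accuracy in single-label multiclass).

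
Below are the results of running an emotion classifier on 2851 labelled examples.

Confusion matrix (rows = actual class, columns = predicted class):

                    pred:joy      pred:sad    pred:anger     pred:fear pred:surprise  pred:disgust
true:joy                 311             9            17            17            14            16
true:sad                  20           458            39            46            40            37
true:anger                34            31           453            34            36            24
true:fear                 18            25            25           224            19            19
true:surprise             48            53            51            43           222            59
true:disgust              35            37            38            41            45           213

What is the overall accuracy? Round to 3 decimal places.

0.660

Accuracy = trace / total = (311+458+453+224+222+213=1881) / 2851 = 1881/2851 = 0.660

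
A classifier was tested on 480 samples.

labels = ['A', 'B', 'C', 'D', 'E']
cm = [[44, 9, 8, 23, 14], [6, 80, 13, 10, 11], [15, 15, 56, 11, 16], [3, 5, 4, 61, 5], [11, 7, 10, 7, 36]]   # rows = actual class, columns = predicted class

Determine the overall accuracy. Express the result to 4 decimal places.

Accuracy = trace / total = (44+80+56+61+36=277) / 480 = 277/480 = 0.5771

0.5771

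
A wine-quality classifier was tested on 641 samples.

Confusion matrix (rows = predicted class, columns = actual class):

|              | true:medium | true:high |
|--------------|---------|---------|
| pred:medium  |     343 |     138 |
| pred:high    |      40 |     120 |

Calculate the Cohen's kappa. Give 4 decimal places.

Observed agreement pₒ = trace/N = 463/641 = 0.72231
Expected agreement pₑ = Σ (rowᵢ·colᵢ)/N² = (383·481 + 258·160)/641² = 0.54883
κ = (pₒ − pₑ)/(1 − pₑ) = (0.72231 − 0.54883)/(1 − 0.54883) = 0.3845

0.3845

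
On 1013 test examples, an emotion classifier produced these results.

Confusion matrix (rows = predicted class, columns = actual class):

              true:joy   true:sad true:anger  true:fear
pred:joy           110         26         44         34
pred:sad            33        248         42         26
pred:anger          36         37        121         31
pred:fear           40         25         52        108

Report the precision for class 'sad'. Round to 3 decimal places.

Take TP from the diagonal, FP from the rest of the 'sad' prediction marginal, FN from the rest of the 'sad' actual marginal.
precision = TP/(TP+FP).
sad: TP=248, FP=33+42+26=101 → 248/349 = 0.7106

0.711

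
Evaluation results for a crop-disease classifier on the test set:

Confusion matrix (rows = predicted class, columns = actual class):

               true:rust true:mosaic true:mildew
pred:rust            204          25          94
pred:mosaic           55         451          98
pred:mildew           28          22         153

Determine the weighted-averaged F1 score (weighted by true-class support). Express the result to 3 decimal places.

Per-class F1 score (2·TP/(2·TP+FP+FN)):
  rust: TP=204, FP=25+94=119, FN=55+28=83 → 408/610 = 0.6689
  mosaic: TP=451, FP=55+98=153, FN=25+22=47 → 902/1102 = 0.8185
  mildew: TP=153, FP=28+22=50, FN=94+98=192 → 306/548 = 0.5584
Weighted-F1 score = Σ (supportᵢ/N)·F1 scoreᵢ with N=1130: (287/1130)·0.6689 + (498/1130)·0.8185 + (345/1130)·0.5584 = 0.701

0.701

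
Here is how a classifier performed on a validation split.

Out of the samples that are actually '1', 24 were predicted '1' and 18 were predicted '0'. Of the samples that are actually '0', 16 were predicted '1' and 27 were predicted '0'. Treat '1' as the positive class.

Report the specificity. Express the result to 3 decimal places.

0.628

Specificity = TN/(TN+FP) = 27/(27+16) = 0.628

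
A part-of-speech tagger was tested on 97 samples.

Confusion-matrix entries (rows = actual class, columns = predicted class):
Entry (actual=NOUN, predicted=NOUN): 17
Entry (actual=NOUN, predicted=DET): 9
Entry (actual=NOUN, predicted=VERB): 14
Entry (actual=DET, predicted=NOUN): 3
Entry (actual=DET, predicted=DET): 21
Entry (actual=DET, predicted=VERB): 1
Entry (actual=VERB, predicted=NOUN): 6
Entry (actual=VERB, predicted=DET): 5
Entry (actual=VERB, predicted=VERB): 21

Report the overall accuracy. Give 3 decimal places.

0.608

Accuracy = trace / total = (17+21+21=59) / 97 = 59/97 = 0.608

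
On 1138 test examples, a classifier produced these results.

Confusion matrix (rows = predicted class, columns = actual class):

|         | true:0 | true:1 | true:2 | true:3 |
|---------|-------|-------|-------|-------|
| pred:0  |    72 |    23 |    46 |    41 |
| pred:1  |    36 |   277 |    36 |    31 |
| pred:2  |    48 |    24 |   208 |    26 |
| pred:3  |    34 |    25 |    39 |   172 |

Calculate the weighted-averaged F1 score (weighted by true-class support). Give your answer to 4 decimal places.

Per-class F1 score (2·TP/(2·TP+FP+FN)):
  0: TP=72, FP=23+46+41=110, FN=36+48+34=118 → 144/372 = 0.38710
  1: TP=277, FP=36+36+31=103, FN=23+24+25=72 → 554/729 = 0.75995
  2: TP=208, FP=48+24+26=98, FN=46+36+39=121 → 416/635 = 0.65512
  3: TP=172, FP=34+25+39=98, FN=41+31+26=98 → 344/540 = 0.63704
Weighted-F1 score = Σ (supportᵢ/N)·F1 scoreᵢ with N=1138: (190/1138)·0.38710 + (349/1138)·0.75995 + (329/1138)·0.65512 + (270/1138)·0.63704 = 0.6382

0.6382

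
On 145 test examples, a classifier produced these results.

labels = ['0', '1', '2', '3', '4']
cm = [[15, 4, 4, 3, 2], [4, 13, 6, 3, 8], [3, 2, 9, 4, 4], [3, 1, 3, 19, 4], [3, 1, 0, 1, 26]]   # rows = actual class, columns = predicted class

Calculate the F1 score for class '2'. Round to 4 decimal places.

Treat '2' as positive and all other classes as negative.
F1 score = 2·TP/(2·TP+FP+FN).
2: TP=9, FP=4+6+3+0=13, FN=3+2+4+4=13 → 18/44 = 0.40909

0.4091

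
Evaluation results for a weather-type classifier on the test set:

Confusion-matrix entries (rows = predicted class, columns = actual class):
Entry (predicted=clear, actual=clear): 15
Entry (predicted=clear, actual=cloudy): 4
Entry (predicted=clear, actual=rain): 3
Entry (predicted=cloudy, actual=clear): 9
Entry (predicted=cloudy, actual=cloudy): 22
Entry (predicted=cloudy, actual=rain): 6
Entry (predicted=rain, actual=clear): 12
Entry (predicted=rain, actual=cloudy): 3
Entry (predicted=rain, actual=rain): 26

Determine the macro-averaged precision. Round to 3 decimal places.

0.637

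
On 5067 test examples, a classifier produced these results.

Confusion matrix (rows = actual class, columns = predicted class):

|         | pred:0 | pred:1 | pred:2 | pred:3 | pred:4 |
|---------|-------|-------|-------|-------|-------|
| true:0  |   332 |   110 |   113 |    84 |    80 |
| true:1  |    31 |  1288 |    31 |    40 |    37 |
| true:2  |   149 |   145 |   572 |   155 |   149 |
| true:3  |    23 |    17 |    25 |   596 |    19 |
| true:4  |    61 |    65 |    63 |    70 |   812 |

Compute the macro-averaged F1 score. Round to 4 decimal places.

0.6822

Per-class F1 score (2·TP/(2·TP+FP+FN)):
  0: TP=332, FP=31+149+23+61=264, FN=110+113+84+80=387 → 664/1315 = 0.50494
  1: TP=1288, FP=110+145+17+65=337, FN=31+31+40+37=139 → 2576/3052 = 0.84404
  2: TP=572, FP=113+31+25+63=232, FN=149+145+155+149=598 → 1144/1974 = 0.57953
  3: TP=596, FP=84+40+155+70=349, FN=23+17+25+19=84 → 1192/1625 = 0.73354
  4: TP=812, FP=80+37+149+19=285, FN=61+65+63+70=259 → 1624/2168 = 0.74908
Macro-F1 score = mean = (0.50494 + 0.84404 + 0.57953 + 0.73354 + 0.74908) / 5 = 0.6822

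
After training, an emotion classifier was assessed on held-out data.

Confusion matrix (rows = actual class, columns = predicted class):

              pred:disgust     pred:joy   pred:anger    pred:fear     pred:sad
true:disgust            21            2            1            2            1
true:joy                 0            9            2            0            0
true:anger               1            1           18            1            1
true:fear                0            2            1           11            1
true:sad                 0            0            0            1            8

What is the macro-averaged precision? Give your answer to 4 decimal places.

Per-class precision (TP/(TP+FP)):
  disgust: TP=21, FP=0+1+0+0=1 → 21/22 = 0.95455
  joy: TP=9, FP=2+1+2+0=5 → 9/14 = 0.64286
  anger: TP=18, FP=1+2+1+0=4 → 18/22 = 0.81818
  fear: TP=11, FP=2+0+1+1=4 → 11/15 = 0.73333
  sad: TP=8, FP=1+0+1+1=3 → 8/11 = 0.72727
Macro-precision = mean = (0.95455 + 0.64286 + 0.81818 + 0.73333 + 0.72727) / 5 = 0.7752

0.7752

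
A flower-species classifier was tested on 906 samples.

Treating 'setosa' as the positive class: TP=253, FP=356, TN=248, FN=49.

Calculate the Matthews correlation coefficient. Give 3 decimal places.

0.249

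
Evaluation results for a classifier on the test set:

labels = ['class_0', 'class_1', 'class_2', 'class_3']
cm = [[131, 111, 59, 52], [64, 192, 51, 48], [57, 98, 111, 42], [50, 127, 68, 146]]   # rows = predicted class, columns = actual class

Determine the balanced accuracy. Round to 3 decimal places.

0.422

Balanced accuracy = mean of per-class recall.
  class_0: recall = 131/302 = 0.4338
  class_1: recall = 192/528 = 0.3636
  class_2: recall = 111/289 = 0.3841
  class_3: recall = 146/288 = 0.5069
Mean = (0.4338 + 0.3636 + 0.3841 + 0.5069) / 4 = 0.422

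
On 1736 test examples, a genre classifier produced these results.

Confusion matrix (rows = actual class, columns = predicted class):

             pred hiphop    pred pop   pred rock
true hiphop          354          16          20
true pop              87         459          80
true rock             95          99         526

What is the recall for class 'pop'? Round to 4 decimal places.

0.7332

One-vs-rest for 'pop': TP = diagonal; FP = other classes predicted 'pop'; FN = 'pop' predicted as other.
recall = TP/(TP+FN).
pop: TP=459, FN=87+80=167 → 459/626 = 0.73323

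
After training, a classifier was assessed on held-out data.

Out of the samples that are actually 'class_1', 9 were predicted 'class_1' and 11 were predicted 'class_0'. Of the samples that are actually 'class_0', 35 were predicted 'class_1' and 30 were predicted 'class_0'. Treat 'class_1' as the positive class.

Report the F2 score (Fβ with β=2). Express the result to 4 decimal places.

0.3629

Fβ = (1+β²)·TP / ((1+β²)·TP + β²·FN + FP), with β²=4
= 5·9 / (5·9 + 4·11 + 35) = 0.3629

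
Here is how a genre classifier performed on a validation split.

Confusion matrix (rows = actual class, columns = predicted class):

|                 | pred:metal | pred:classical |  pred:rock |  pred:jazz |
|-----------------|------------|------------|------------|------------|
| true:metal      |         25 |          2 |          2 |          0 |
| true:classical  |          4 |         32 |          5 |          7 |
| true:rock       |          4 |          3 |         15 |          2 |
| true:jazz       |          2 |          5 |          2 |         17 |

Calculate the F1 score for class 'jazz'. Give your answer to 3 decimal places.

0.654

One-vs-rest for 'jazz': TP = diagonal; FP = other classes predicted 'jazz'; FN = 'jazz' predicted as other.
F1 score = 2·TP/(2·TP+FP+FN).
jazz: TP=17, FP=0+7+2=9, FN=2+5+2=9 → 34/52 = 0.6538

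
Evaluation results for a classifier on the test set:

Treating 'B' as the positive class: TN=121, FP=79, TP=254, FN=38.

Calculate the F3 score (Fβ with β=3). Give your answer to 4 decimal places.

0.8578

Fβ = (1+β²)·TP / ((1+β²)·TP + β²·FN + FP), with β²=9
= 10·254 / (10·254 + 9·38 + 79) = 0.8578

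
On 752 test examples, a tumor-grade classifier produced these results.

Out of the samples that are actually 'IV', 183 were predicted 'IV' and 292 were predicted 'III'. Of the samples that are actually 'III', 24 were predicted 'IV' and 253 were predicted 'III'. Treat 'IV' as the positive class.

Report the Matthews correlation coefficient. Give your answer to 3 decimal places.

0.322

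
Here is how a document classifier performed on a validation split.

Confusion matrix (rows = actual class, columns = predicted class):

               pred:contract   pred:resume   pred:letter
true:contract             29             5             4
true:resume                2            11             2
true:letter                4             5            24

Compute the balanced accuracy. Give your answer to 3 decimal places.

Balanced accuracy = mean of per-class recall.
  contract: recall = 29/38 = 0.7632
  resume: recall = 11/15 = 0.7333
  letter: recall = 24/33 = 0.7273
Mean = (0.7632 + 0.7333 + 0.7273) / 3 = 0.741

0.741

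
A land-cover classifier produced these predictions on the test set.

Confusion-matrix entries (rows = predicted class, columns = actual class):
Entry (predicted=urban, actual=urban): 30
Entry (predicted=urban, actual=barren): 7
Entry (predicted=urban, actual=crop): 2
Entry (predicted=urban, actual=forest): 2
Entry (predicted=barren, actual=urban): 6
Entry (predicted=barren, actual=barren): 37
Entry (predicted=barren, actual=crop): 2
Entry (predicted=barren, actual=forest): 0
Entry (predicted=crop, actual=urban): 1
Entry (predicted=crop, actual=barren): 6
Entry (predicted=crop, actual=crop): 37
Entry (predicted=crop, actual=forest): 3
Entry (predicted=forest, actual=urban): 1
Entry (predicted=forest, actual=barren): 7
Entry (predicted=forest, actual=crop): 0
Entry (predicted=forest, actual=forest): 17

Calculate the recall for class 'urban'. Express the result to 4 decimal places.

0.7895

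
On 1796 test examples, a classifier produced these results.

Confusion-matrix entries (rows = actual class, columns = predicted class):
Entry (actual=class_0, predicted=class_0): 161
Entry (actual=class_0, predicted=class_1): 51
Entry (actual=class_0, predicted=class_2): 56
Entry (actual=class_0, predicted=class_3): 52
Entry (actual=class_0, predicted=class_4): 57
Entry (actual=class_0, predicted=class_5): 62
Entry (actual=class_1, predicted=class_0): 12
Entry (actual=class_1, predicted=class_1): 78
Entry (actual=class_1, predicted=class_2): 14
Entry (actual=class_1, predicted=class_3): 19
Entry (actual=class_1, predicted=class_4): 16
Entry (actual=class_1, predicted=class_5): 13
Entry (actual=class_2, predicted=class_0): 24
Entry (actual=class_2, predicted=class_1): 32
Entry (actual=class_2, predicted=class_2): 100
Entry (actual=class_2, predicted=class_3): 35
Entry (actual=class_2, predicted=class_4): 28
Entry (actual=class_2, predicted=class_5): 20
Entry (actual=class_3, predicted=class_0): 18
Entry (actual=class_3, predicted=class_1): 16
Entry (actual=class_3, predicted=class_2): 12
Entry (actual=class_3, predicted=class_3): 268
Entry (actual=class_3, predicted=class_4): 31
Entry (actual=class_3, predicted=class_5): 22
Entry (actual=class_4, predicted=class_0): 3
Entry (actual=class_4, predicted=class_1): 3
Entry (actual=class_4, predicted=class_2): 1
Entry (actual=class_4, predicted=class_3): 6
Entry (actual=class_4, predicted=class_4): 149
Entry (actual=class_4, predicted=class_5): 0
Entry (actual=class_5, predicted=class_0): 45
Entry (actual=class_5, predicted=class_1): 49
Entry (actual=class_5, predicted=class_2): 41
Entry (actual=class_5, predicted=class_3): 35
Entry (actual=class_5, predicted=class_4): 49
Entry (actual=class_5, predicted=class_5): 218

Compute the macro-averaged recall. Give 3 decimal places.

0.575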